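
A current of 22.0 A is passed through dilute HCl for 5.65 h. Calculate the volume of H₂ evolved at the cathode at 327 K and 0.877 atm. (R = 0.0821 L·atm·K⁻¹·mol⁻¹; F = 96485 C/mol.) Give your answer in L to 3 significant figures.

Charge passed = 22.0 × 20340 = 4.475×10^5 C
n(e⁻) = Q/F = 4.475×10^5/96485 = 4.638 mol
2H⁺ + 2e⁻ → H₂, so n(H₂) = 4.638 / 2 = 2.319 mol
V = nRT/P = 2.319 × 0.0821 × 327 / 0.877 = 70.99 L

71.0 L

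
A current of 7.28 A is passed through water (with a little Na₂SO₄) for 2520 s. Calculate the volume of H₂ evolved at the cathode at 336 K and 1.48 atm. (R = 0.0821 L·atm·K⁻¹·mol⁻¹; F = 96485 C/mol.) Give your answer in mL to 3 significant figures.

1770 mL

Q = 7.28 A × 2520 s = 18350 C
n(e⁻) = Q/F = 18350/96485 = 0.1902 mol
2H⁺ + 2e⁻ → H₂, so n(H₂) = 0.1902 / 2 = 0.09510 mol
V = nRT/P = 0.09510 × 0.0821 × 336 / 1.48 = 1.773 L
= 1770 mL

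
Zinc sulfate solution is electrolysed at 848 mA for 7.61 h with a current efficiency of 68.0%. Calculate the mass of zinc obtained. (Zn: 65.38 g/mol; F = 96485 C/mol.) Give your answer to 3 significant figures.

5.35 g

Q = 0.848 × 27396 = 23230 C
n(e⁻) = 23230 / 96485 = 0.2408 mol
Zn²⁺ + 2e⁻ → Zn, so theoretical m(Zn) = 0.1204 × 65.38 = 7.872 g
Actual mass = 68.0% × 7.872 = 5.35 g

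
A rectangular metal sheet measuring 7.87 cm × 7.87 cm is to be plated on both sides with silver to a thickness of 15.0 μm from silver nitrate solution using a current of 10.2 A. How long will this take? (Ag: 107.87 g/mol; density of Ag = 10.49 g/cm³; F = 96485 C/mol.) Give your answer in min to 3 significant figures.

2.85 min

Plated area = 2 × 7.87 × 7.87 = 123.9 cm²
Volume = 123.9 × 15.0×10⁻⁴ cm = 0.1859 cm³
m(Ag) = 0.1859 × 10.49 = 1.950 g
n(Ag) = 1.950 / 107.87 = 0.01808 mol; n(e⁻) = 0.01808 mol
Q = 0.01808 × 96485 = 1744 C
t = 1744 / 10.2 = 171.0 s = 2.85 min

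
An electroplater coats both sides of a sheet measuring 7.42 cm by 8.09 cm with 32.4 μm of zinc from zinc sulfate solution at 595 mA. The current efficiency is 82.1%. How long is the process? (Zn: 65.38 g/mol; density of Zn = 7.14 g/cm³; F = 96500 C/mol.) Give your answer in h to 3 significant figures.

Plated area = 2 × 7.42 × 8.09 = 120.1 cm²
Volume = 120.1 × 32.4×10⁻⁴ cm = 0.3891 cm³
m(Zn) = 0.3891 × 7.14 = 2.778 g
n(Zn) = 2.778 / 65.38 = 0.04249 mol; n(e⁻) = 2 × 0.04249 = 0.08498 mol
Q = 0.08498 × 96500 / 0.821 = 9989 C
t = 9989 / 0.595 = 16790 s = 4.66 h

4.66 h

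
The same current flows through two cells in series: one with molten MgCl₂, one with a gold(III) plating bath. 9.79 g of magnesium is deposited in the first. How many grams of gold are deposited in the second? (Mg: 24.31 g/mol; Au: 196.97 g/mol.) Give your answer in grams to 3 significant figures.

52.9 g

n(Mg) = 9.79 / 24.31 = 0.4027 mol
Mg²⁺ + 2e⁻ → Mg, so n(e⁻) = 2 × 0.4027 = 0.8054 mol
In series, the same 0.8054 mol of electrons flows through the second cell.
Au³⁺ + 3e⁻ → Au, so n(Au) = 0.8054 / 3 = 0.2685 mol
m(Au) = 0.2685 × 196.97 = 52.9 g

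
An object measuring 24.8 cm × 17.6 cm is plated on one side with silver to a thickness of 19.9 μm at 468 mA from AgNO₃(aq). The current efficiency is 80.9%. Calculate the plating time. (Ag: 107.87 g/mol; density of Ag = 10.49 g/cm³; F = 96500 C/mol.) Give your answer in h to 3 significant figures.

5.98 h

Plated area = 24.8 × 17.6 = 436.5 cm²
Volume = 436.5 × 19.9×10⁻⁴ cm = 0.8686 cm³
m(Ag) = 0.8686 × 10.49 = 9.112 g
n(Ag) = 9.112 / 107.87 = 0.08447 mol; n(e⁻) = 0.08447 mol
Q = 0.08447 × 96500 / 0.809 = 10080 C
t = 10080 / 0.468 = 21540 s = 5.98 h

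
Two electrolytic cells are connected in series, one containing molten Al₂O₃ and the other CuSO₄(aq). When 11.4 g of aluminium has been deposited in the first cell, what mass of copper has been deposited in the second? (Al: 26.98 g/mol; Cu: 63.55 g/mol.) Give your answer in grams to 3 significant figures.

40.3 g

n(Al) = 11.4 / 26.98 = 0.4225 mol
Al³⁺ + 3e⁻ → Al, so n(e⁻) = 3 × 0.4225 = 1.268 mol
The cells are in series, so the same charge (and hence the same n(e⁻) = 1.268 mol) passes through both.
Cu²⁺ + 2e⁻ → Cu, so n(Cu) = 1.268 / 2 = 0.6340 mol
m(Cu) = 0.6340 × 63.55 = 40.3 g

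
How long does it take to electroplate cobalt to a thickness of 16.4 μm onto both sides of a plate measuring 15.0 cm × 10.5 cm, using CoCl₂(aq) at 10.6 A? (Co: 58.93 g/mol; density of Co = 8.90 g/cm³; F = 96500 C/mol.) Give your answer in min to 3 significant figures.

23.7 min

Plated area = 2 × 15.0 × 10.5 = 315.0 cm²
Volume = 315.0 × 16.4×10⁻⁴ cm = 0.5166 cm³
m(Co) = 0.5166 × 8.90 = 4.598 g
n(Co) = 4.598 / 58.93 = 0.07802 mol; n(e⁻) = 2 × 0.07802 = 0.1560 mol
Q = 0.1560 × 96500 = 15050 C
t = 15050 / 10.6 = 1420 s = 23.7 min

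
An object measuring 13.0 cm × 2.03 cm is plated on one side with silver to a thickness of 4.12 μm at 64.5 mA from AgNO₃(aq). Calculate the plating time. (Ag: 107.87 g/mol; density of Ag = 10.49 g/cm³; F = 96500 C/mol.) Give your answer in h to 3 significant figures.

Plated area = 13.0 × 2.03 = 26.39 cm²
Volume = 26.39 × 4.12×10⁻⁴ cm = 0.01087 cm³
m(Ag) = 0.01087 × 10.49 = 0.1140 g
n(Ag) = 0.1140 / 107.87 = 0.001057 mol; n(e⁻) = 0.001057 mol
Q = 0.001057 × 96500 = 102.0 C
t = 102.0 / 0.0645 = 1581 s = 0.439 h

0.439 h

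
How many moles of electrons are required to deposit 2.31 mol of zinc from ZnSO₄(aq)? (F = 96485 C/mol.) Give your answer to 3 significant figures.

Zn²⁺ + 2e⁻ → Zn, so n(e⁻) = 2 × 2.31 = 4.620 mol

4.62 mol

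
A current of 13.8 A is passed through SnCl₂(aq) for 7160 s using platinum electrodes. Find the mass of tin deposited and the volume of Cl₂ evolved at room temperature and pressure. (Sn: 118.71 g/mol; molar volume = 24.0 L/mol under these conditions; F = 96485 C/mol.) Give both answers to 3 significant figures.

Q = 13.8 × 7160 = 98810 C; n(e⁻) = 98810 / 96485 = 1.024 mol
Cathode: Sn²⁺ + 2e⁻ → Sn → n(Sn) = 1.024/2 = 0.5120 mol → 60.8 g
Anode: 2Cl⁻ → Cl₂ + 2e⁻ → n(Cl₂) = 1.024/2 = 0.5120 mol → 12.3 L

60.8 g Sn; 12.3 L Cl₂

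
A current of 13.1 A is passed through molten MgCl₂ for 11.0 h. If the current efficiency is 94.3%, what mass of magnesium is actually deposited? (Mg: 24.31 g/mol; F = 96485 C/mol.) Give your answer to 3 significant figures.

Q = 13.1 × 39600 = 5.188×10^5 C
n(e⁻) = 5.188×10^5 / 96485 = 5.377 mol
Mg²⁺ + 2e⁻ → Mg, so theoretical m(Mg) = 2.689 × 24.31 = 65.37 g
Actual mass = 94.3% × 65.37 = 61.6 g

61.6 g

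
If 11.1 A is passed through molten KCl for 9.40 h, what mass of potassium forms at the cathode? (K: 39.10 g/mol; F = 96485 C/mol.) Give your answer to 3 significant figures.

152 g

Q = 11.1 A × 33840 s = 3.756×10^5 C
Moles of electrons = 3.756×10^5 / 96485 = 3.893 mol
K⁺ + e⁻ → K, so n(K) = 3.893 mol
m = 3.893 × 39.10 = 152 g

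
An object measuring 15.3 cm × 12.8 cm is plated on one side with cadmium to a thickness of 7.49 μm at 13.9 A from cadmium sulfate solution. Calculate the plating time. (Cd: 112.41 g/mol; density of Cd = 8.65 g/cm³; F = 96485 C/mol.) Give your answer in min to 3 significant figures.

2.61 min

Plated area = 15.3 × 12.8 = 195.8 cm²
Volume = 195.8 × 7.49×10⁻⁴ cm = 0.1467 cm³
m(Cd) = 0.1467 × 8.65 = 1.269 g
n(Cd) = 1.269 / 112.41 = 0.01129 mol; n(e⁻) = 2 × 0.01129 = 0.02258 mol
Q = 0.02258 × 96485 = 2179 C
t = 2179 / 13.9 = 156.8 s = 2.61 min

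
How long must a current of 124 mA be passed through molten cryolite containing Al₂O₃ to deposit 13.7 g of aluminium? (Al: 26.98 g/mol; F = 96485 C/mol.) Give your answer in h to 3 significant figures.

329 h

n(Al) = 13.7 / 26.98 = 0.5078 mol
Al³⁺ + 3e⁻ → Al, so n(e⁻) = 3 × 0.5078 = 1.523 mol
Q = 1.523 × 96485 = 1.469×10^5 C
t = Q / I = 1.469×10^5 / 0.124 = 1.185×10^6 s = 329 h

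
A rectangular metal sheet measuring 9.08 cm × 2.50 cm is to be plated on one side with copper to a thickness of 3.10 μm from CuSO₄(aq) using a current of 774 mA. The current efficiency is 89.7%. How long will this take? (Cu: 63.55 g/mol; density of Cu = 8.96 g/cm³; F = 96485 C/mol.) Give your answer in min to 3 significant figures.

4.60 min

Plated area = 9.08 × 2.50 = 22.70 cm²
Volume = 22.70 × 3.10×10⁻⁴ cm = 0.007037 cm³
m(Cu) = 0.007037 × 8.96 = 0.06305 g
n(Cu) = 0.06305 / 63.55 = 9.921×10^-4 mol; n(e⁻) = 2 × 9.921×10^-4 = 0.001984 mol
Q = 0.001984 × 96485 / 0.897 = 213.4 C
t = 213.4 / 0.774 = 275.7 s = 4.60 min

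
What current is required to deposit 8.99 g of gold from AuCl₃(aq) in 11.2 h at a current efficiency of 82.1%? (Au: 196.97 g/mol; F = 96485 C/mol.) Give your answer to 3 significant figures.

n(Au) = 8.99 / 196.97 = 0.04564 mol
Au³⁺ + 3e⁻ → Au, so n(e⁻) = 3 × 0.04564 = 0.1369 mol
Q = 0.1369 × 96485 / 0.821 = 16090 C
I = Q / t = 16090 / 40320 s = 0.399 A

0.399 A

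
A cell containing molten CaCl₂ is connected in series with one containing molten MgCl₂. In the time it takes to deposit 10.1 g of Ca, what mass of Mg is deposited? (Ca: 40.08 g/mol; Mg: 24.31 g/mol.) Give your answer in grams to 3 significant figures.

n(Ca) = 10.1 / 40.08 = 0.2520 mol
Ca²⁺ + 2e⁻ → Ca, so n(e⁻) = 2 × 0.2520 = 0.5040 mol
The cells are in series, so the same charge (and hence the same n(e⁻) = 0.5040 mol) passes through both.
Mg²⁺ + 2e⁻ → Mg, so n(Mg) = 0.5040 / 2 = 0.2520 mol
m(Mg) = 0.2520 × 24.31 = 6.13 g

6.13 g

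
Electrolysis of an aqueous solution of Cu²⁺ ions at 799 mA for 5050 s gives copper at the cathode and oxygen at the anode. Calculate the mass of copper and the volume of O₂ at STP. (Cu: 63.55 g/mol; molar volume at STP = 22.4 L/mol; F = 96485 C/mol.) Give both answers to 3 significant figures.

Q = 0.799 × 5050 = 4035 C; n(e⁻) = 4035 / 96485 = 0.04182 mol
Cathode: Cu²⁺ + 2e⁻ → Cu → n(Cu) = 0.04182/2 = 0.02091 mol → 1.33 g
Anode: 2H₂O → O₂ + 4H⁺ + 4e⁻ → n(O₂) = 0.04182/4 = 0.01046 mol → 0.234 L

1.33 g Cu; 0.234 L O₂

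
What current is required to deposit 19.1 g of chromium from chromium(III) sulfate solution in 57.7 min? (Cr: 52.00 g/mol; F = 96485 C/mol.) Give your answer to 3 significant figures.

30.7 A

n(Cr) = 19.1 / 52.00 = 0.3673 mol
Cr³⁺ + 3e⁻ → Cr, so n(e⁻) = 3 × 0.3673 = 1.102 mol
Q = 1.102 × 96485 = 1.063×10^5 C
I = Q / t = 1.063×10^5 / 3462 s = 30.7 A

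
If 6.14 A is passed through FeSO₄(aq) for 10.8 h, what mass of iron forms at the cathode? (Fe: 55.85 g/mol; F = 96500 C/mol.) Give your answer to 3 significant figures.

Q = 6.14 A × 38880 s = 2.387×10^5 C
n(e⁻) = Q/F = 2.387×10^5/96500 = 2.474 mol
Fe²⁺ + 2e⁻ → Fe, so n(Fe) = 2.474 / 2 = 1.237 mol
m = 1.237 × 55.85 = 69.1 g

69.1 g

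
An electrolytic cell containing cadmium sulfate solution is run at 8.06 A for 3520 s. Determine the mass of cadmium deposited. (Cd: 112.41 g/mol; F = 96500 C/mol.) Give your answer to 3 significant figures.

16.5 g

Q = 8.06 A × 3520 s = 28370 C
Moles of electrons = 28370 / 96500 = 0.2940 mol
Cd²⁺ + 2e⁻ → Cd, so n(Cd) = 0.2940 / 2 = 0.1470 mol
m = 0.1470 × 112.41 = 16.5 g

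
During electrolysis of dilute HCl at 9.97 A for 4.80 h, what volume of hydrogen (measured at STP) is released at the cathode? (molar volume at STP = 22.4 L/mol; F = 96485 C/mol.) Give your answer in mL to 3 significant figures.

Charge passed = 9.97 × 17280 = 1.723×10^5 C
n(e⁻) = 1.723×10^5 / 96485 = 1.786 mol
2H⁺ + 2e⁻ → H₂, so n(H₂) = 1.786 / 2 = 0.8930 mol
V = 0.8930 × 22.4 = 20.00 L
= 20000 mL

20000 mL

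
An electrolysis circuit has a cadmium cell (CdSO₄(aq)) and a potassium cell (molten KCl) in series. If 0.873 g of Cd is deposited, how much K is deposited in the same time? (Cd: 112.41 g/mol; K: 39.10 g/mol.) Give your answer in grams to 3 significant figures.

n(Cd) = 0.873 / 112.41 = 0.007766 mol
Cd²⁺ + 2e⁻ → Cd, so n(e⁻) = 2 × 0.007766 = 0.01553 mol
In series, the same 0.01553 mol of electrons flows through the second cell.
K⁺ + e⁻ → K, so n(K) = 0.01553 mol
m(K) = 0.01553 × 39.10 = 0.607 g

0.607 g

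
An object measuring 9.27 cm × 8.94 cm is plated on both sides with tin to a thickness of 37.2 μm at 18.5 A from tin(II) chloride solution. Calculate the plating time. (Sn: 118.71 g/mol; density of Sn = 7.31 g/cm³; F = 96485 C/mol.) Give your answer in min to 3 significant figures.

6.60 min

Plated area = 2 × 9.27 × 8.94 = 165.7 cm²
Volume = 165.7 × 37.2×10⁻⁴ cm = 0.6164 cm³
m(Sn) = 0.6164 × 7.31 = 4.506 g
n(Sn) = 4.506 / 118.71 = 0.03796 mol; n(e⁻) = 2 × 0.03796 = 0.07592 mol
Q = 0.07592 × 96485 = 7325 C
t = 7325 / 18.5 = 395.9 s = 6.60 min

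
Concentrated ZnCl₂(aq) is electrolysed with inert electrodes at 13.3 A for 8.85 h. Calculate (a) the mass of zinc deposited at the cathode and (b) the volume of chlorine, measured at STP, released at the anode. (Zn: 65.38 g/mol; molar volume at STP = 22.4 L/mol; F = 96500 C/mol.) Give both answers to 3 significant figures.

144 g Zn; 49.2 L Cl₂

Q = 13.3 × 31860 = 4.237×10^5 C; n(e⁻) = 4.237×10^5 / 96500 = 4.391 mol
Cathode: Zn²⁺ + 2e⁻ → Zn → n(Zn) = 4.391/2 = 2.196 mol → 144 g
Anode: 2Cl⁻ → Cl₂ + 2e⁻ → n(Cl₂) = 4.391/2 = 2.196 mol → 49.2 L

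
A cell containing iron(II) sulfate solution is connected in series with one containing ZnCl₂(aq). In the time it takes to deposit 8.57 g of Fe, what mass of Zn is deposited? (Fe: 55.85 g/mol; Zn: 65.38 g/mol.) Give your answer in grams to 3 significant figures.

10.0 g

n(Fe) = 8.57 / 55.85 = 0.1534 mol
Fe²⁺ + 2e⁻ → Fe, so n(e⁻) = 2 × 0.1534 = 0.3068 mol
The cells are in series, so the same charge (and hence the same n(e⁻) = 0.3068 mol) passes through both.
Zn²⁺ + 2e⁻ → Zn, so n(Zn) = 0.3068 / 2 = 0.1534 mol
m(Zn) = 0.1534 × 65.38 = 10.0 g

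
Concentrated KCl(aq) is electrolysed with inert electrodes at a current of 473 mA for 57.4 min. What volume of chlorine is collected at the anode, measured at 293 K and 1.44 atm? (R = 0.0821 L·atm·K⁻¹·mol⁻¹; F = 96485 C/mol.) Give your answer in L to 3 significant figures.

0.141 L

Q = 0.473 A × 3444 s = 1629 C
n(e⁻) = Q/F = 1629/96485 = 0.01688 mol
2Cl⁻ → Cl₂ + 2e⁻, so n(Cl₂) = 0.01688 / 2 = 0.008440 mol
V = nRT/P = 0.008440 × 0.0821 × 293 / 1.44 = 0.1410 L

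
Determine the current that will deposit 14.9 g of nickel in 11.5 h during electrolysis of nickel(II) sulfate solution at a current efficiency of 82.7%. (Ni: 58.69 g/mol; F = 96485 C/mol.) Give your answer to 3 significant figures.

1.43 A

n(Ni) = 14.9 / 58.69 = 0.2539 mol
Ni²⁺ + 2e⁻ → Ni, so n(e⁻) = 2 × 0.2539 = 0.5078 mol
Q = 0.5078 × 96485 / 0.827 = 59240 C
I = Q / t = 59240 / 41400 s = 1.43 A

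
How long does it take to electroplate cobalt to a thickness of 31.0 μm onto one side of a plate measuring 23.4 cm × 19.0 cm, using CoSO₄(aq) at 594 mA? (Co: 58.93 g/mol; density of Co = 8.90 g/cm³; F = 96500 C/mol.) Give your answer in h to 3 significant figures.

Plated area = 23.4 × 19.0 = 444.6 cm²
Volume = 444.6 × 31.0×10⁻⁴ cm = 1.378 cm³
m(Co) = 1.378 × 8.90 = 12.26 g
n(Co) = 12.26 / 58.93 = 0.2080 mol; n(e⁻) = 2 × 0.2080 = 0.4160 mol
Q = 0.4160 × 96500 = 40140 C
t = 40140 / 0.594 = 67580 s = 18.8 h

18.8 h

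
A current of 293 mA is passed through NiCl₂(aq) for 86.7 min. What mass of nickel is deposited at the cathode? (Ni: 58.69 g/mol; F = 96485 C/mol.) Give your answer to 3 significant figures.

Charge passed = 0.293 × 5202 = 1524 C
Moles of electrons = 1524 / 96485 = 0.01580 mol
Ni²⁺ + 2e⁻ → Ni, so n(Ni) = 0.01580 / 2 = 0.007900 mol
m = 0.007900 × 58.69 = 0.464 g

0.464 g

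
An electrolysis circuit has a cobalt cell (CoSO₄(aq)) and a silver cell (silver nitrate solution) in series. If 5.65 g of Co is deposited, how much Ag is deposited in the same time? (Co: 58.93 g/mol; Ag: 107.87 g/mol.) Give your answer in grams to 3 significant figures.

n(Co) = 5.65 / 58.93 = 0.09588 mol
Co²⁺ + 2e⁻ → Co, so n(e⁻) = 2 × 0.09588 = 0.1918 mol
In series, the same 0.1918 mol of electrons flows through the second cell.
Ag⁺ + e⁻ → Ag, so n(Ag) = 0.1918 mol
m(Ag) = 0.1918 × 107.87 = 20.7 g

20.7 g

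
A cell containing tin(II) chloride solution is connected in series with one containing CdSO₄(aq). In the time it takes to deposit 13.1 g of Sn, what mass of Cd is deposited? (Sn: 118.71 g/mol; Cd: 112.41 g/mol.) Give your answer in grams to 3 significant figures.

12.4 g

n(Sn) = 13.1 / 118.71 = 0.1104 mol
Sn²⁺ + 2e⁻ → Sn, so n(e⁻) = 2 × 0.1104 = 0.2208 mol
In series, the same 0.2208 mol of electrons flows through the second cell.
Cd²⁺ + 2e⁻ → Cd, so n(Cd) = 0.2208 / 2 = 0.1104 mol
m(Cd) = 0.1104 × 112.41 = 12.4 g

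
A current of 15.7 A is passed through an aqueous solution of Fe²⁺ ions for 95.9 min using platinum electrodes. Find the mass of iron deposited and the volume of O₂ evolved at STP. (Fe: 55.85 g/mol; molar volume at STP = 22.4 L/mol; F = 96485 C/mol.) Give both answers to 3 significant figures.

26.1 g Fe; 5.24 L O₂

Q = 15.7 × 5754 = 90340 C; n(e⁻) = 90340 / 96485 = 0.9363 mol
Cathode: Fe²⁺ + 2e⁻ → Fe → n(Fe) = 0.9363/2 = 0.4682 mol → 26.1 g
Anode: 2H₂O → O₂ + 4H⁺ + 4e⁻ → n(O₂) = 0.9363/4 = 0.2341 mol → 5.24 L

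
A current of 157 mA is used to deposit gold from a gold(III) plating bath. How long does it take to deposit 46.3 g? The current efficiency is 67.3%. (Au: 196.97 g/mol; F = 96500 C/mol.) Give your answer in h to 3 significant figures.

n(Au) = 46.3 / 196.97 = 0.2351 mol
Au³⁺ + 3e⁻ → Au, so n(e⁻) = 3 × 0.2351 = 0.7053 mol
Q = 0.7053 × 96500 / 0.673 = 1.011×10^5 C
t = Q / I = 1.011×10^5 / 0.157 = 6.439×10^5 s = 179 h

179 h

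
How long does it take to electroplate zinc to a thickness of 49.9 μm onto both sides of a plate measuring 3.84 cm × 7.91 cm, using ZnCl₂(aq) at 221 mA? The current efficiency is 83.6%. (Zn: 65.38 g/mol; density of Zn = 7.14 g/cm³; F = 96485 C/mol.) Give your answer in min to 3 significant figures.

576 min

Plated area = 2 × 3.84 × 7.91 = 60.75 cm²
Volume = 60.75 × 49.9×10⁻⁴ cm = 0.3031 cm³
m(Zn) = 0.3031 × 7.14 = 2.164 g
n(Zn) = 2.164 / 65.38 = 0.03310 mol; n(e⁻) = 2 × 0.03310 = 0.06620 mol
Q = 0.06620 × 96485 / 0.836 = 7640 C
t = 7640 / 0.221 = 34570 s = 576 min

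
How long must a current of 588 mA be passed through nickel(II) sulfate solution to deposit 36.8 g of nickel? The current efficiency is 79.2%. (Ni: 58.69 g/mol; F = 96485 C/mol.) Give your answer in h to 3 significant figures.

n(Ni) = 36.8 / 58.69 = 0.6270 mol
Ni²⁺ + 2e⁻ → Ni, so n(e⁻) = 2 × 0.6270 = 1.254 mol
Q = 1.254 × 96485 / 0.792 = 1.528×10^5 C
t = Q / I = 1.528×10^5 / 0.588 = 2.599×10^5 s = 72.2 h

72.2 h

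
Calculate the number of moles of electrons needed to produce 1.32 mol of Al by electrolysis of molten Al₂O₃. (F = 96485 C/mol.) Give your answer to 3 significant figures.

Al³⁺ + 3e⁻ → Al, so n(e⁻) = 3 × 1.32 = 3.960 mol

3.96 mol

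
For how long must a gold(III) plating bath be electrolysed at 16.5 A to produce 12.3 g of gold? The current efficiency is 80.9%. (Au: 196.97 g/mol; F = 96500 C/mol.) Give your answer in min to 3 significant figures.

n(Au) = 12.3 / 196.97 = 0.06245 mol
Au³⁺ + 3e⁻ → Au, so n(e⁻) = 3 × 0.06245 = 0.1874 mol
Q = 0.1874 × 96500 / 0.809 = 22350 C
t = Q / I = 22350 / 16.5 = 1355 s = 22.6 min

22.6 min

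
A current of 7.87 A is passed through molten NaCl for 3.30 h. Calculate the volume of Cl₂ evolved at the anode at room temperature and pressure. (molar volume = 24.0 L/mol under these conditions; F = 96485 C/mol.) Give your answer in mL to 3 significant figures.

11600 mL

Q = 7.87 A × 11880 s = 93500 C
n(e⁻) = Q/F = 93500/96485 = 0.9691 mol
2Cl⁻ → Cl₂ + 2e⁻, so n(Cl₂) = 0.9691 / 2 = 0.4846 mol
V = 0.4846 × 24.0 = 11.63 L
= 11600 mL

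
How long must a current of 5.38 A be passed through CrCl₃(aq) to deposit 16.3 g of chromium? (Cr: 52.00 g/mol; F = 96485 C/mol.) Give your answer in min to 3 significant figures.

281 min

n(Cr) = 16.3 / 52.00 = 0.3135 mol
Cr³⁺ + 3e⁻ → Cr, so n(e⁻) = 3 × 0.3135 = 0.9405 mol
Q = 0.9405 × 96485 = 90740 C
t = Q / I = 90740 / 5.38 = 16870 s = 281 min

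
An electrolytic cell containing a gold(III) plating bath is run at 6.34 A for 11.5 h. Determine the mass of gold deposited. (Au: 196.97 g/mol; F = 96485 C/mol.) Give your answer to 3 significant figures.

179 g

Q = 6.34 A × 41400 s = 2.625×10^5 C
Moles of electrons = 2.625×10^5 / 96485 = 2.721 mol
Au³⁺ + 3e⁻ → Au, so n(Au) = 2.721 / 3 = 0.9070 mol
m = 0.9070 × 196.97 = 179 g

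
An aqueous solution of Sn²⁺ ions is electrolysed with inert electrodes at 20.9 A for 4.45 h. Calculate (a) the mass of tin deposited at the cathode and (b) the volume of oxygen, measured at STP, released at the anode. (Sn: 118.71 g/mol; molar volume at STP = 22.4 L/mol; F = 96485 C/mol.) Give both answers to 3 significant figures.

Q = 20.9 × 16020 = 3.348×10^5 C; n(e⁻) = 3.348×10^5 / 96485 = 3.470 mol
Cathode: Sn²⁺ + 2e⁻ → Sn → n(Sn) = 3.470/2 = 1.735 mol → 206 g
Anode: 2H₂O → O₂ + 4H⁺ + 4e⁻ → n(O₂) = 3.470/4 = 0.8675 mol → 19.4 L

206 g Sn; 19.4 L O₂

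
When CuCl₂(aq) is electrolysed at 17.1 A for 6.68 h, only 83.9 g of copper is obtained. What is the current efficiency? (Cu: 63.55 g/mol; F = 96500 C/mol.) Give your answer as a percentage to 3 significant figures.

Q = 17.1 × 24048 = 4.112×10^5 C
n(e⁻) = 4.112×10^5 / 96500 = 4.261 mol
Cu²⁺ + 2e⁻ → Cu, so theoretical n(Cu) = 2.131 mol → 135.4 g
Efficiency = 83.9 / 135.4 = 0.6196 = 62.0%

62.0%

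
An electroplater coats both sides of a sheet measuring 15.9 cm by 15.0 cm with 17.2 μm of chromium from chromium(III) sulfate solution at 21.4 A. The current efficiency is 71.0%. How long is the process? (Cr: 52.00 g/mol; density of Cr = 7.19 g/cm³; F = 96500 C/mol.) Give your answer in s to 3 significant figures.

2160 s

Plated area = 2 × 15.9 × 15.0 = 477.0 cm²
Volume = 477.0 × 17.2×10⁻⁴ cm = 0.8204 cm³
m(Cr) = 0.8204 × 7.19 = 5.899 g
n(Cr) = 5.899 / 52.00 = 0.1134 mol; n(e⁻) = 3 × 0.1134 = 0.3402 mol
Q = 0.3402 × 96500 / 0.710 = 46240 C
t = 46240 / 21.4 = 2161 s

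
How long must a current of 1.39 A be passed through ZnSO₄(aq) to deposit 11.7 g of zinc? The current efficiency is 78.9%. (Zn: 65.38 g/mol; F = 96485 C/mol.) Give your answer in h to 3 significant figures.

8.75 h

n(Zn) = 11.7 / 65.38 = 0.1790 mol
Zn²⁺ + 2e⁻ → Zn, so n(e⁻) = 2 × 0.1790 = 0.3580 mol
Q = 0.3580 × 96485 / 0.789 = 43780 C
t = Q / I = 43780 / 1.39 = 31500 s = 8.75 h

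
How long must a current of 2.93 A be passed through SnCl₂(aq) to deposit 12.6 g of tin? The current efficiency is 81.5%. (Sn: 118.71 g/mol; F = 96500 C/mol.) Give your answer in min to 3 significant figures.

n(Sn) = 12.6 / 118.71 = 0.1061 mol
Sn²⁺ + 2e⁻ → Sn, so n(e⁻) = 2 × 0.1061 = 0.2122 mol
Q = 0.2122 × 96500 / 0.815 = 25130 C
t = Q / I = 25130 / 2.93 = 8577 s = 143 min

143 min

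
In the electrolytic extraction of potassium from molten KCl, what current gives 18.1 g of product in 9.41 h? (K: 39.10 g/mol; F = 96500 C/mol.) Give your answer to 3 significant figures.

1.32 A

n(K) = 18.1 / 39.10 = 0.4629 mol
K⁺ + e⁻ → K, so n(e⁻) = 0.4629 mol
Q = 0.4629 × 96500 = 44670 C
I = Q / t = 44670 / 33876 s = 1.32 A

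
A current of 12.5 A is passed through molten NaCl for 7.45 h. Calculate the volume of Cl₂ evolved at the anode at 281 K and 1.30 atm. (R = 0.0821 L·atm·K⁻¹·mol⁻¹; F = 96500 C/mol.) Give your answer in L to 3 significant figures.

Q = 12.5 A × 26820 s = 3.353×10^5 C
n(e⁻) = 3.353×10^5 / 96500 = 3.475 mol
2Cl⁻ → Cl₂ + 2e⁻, so n(Cl₂) = 3.475 / 2 = 1.738 mol
V = nRT/P = 1.738 × 0.0821 × 281 / 1.30 = 30.84 L

30.8 L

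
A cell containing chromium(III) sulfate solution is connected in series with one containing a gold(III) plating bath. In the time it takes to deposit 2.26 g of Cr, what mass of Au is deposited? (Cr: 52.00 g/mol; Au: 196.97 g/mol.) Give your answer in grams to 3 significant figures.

n(Cr) = 2.26 / 52.00 = 0.04346 mol
Cr³⁺ + 3e⁻ → Cr, so n(e⁻) = 3 × 0.04346 = 0.1304 mol
Same current for the same time ⇒ same n(e⁻) = 0.1304 mol in both cells.
Au³⁺ + 3e⁻ → Au, so n(Au) = 0.1304 / 3 = 0.04347 mol
m(Au) = 0.04347 × 196.97 = 8.56 g

8.56 g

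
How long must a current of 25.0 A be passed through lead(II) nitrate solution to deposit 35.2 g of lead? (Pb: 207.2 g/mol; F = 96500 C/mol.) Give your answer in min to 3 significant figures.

n(Pb) = 35.2 / 207.2 = 0.1699 mol
Pb²⁺ + 2e⁻ → Pb, so n(e⁻) = 2 × 0.1699 = 0.3398 mol
Q = 0.3398 × 96500 = 32790 C
t = Q / I = 32790 / 25.0 = 1312 s = 21.9 min

21.9 min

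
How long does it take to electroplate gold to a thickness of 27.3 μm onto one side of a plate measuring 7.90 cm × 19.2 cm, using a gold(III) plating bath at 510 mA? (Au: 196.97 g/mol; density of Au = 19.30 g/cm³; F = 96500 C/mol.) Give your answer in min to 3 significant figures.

Plated area = 7.90 × 19.2 = 151.7 cm²
Volume = 151.7 × 27.3×10⁻⁴ cm = 0.4141 cm³
m(Au) = 0.4141 × 19.30 = 7.992 g
n(Au) = 7.992 / 196.97 = 0.04057 mol; n(e⁻) = 3 × 0.04057 = 0.1217 mol
Q = 0.1217 × 96500 = 11740 C
t = 11740 / 0.510 = 23020 s = 384 min

384 min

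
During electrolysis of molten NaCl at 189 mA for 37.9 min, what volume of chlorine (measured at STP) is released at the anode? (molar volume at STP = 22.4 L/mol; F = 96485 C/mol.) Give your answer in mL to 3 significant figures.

Charge passed = 0.189 × 2274 = 429.8 C
n(e⁻) = 429.8 / 96485 = 0.004455 mol
2Cl⁻ → Cl₂ + 2e⁻, so n(Cl₂) = 0.004455 / 2 = 0.002228 mol
V = 0.002228 × 22.4 = 0.04991 L
= 49.9 mL

49.9 mL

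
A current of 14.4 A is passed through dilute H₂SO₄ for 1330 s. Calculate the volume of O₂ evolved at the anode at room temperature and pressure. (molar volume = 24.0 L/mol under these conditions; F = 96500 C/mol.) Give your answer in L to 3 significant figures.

1.19 L

Q = It = 14.4 × 1330 = 19150 C
n(e⁻) = 19150 / 96500 = 0.1984 mol
2H₂O → O₂ + 4H⁺ + 4e⁻, so n(O₂) = 0.1984 / 4 = 0.04960 mol
V = 0.04960 × 24.0 = 1.190 L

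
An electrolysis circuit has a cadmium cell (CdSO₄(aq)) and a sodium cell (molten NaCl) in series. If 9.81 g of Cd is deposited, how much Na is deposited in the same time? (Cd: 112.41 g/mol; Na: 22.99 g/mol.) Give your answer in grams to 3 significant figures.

4.01 g

n(Cd) = 9.81 / 112.41 = 0.08727 mol
Cd²⁺ + 2e⁻ → Cd, so n(e⁻) = 2 × 0.08727 = 0.1745 mol
Same current for the same time ⇒ same n(e⁻) = 0.1745 mol in both cells.
Na⁺ + e⁻ → Na, so n(Na) = 0.1745 mol
m(Na) = 0.1745 × 22.99 = 4.01 g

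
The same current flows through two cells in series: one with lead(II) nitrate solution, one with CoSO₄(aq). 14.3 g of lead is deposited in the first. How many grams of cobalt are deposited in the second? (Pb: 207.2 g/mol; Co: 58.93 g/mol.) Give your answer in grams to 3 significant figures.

n(Pb) = 14.3 / 207.2 = 0.06902 mol
Pb²⁺ + 2e⁻ → Pb, so n(e⁻) = 2 × 0.06902 = 0.1380 mol
In series, the same 0.1380 mol of electrons flows through the second cell.
Co²⁺ + 2e⁻ → Co, so n(Co) = 0.1380 / 2 = 0.06900 mol
m(Co) = 0.06900 × 58.93 = 4.07 g

4.07 g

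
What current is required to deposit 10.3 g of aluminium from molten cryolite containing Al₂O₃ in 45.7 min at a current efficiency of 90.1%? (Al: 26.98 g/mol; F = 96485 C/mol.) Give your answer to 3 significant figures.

n(Al) = 10.3 / 26.98 = 0.3818 mol
Al³⁺ + 3e⁻ → Al, so n(e⁻) = 3 × 0.3818 = 1.145 mol
Q = 1.145 × 96485 / 0.901 = 1.226×10^5 C
I = Q / t = 1.226×10^5 / 2742 s = 44.7 A

44.7 A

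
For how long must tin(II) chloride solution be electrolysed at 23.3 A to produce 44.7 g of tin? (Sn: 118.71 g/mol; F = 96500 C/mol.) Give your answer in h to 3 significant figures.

n(Sn) = 44.7 / 118.71 = 0.3765 mol
Sn²⁺ + 2e⁻ → Sn, so n(e⁻) = 2 × 0.3765 = 0.7530 mol
Q = 0.7530 × 96500 = 72660 C
t = Q / I = 72660 / 23.3 = 3118 s = 0.866 h

0.866 h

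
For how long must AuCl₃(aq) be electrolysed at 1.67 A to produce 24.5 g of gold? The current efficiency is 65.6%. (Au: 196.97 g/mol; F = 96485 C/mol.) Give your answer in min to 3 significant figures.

n(Au) = 24.5 / 196.97 = 0.1244 mol
Au³⁺ + 3e⁻ → Au, so n(e⁻) = 3 × 0.1244 = 0.3732 mol
Q = 0.3732 × 96485 / 0.656 = 54890 C
t = Q / I = 54890 / 1.67 = 32870 s = 548 min

548 min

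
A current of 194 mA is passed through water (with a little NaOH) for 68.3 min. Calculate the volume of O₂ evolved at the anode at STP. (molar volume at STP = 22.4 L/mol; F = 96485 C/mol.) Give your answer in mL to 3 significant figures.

Q = 0.194 A × 4098 s = 795.0 C
n(e⁻) = 795.0 / 96485 = 0.008240 mol
2H₂O → O₂ + 4H⁺ + 4e⁻, so n(O₂) = 0.008240 / 4 = 0.002060 mol
V = 0.002060 × 22.4 = 0.04614 L
= 46.1 mL

46.1 mL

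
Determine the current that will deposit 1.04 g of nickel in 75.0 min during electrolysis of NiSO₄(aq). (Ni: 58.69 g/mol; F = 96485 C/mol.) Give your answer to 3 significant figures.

0.760 A

n(Ni) = 1.04 / 58.69 = 0.01772 mol
Ni²⁺ + 2e⁻ → Ni, so n(e⁻) = 2 × 0.01772 = 0.03544 mol
Q = 0.03544 × 96485 = 3419 C
I = Q / t = 3419 / 4500 s = 0.760 A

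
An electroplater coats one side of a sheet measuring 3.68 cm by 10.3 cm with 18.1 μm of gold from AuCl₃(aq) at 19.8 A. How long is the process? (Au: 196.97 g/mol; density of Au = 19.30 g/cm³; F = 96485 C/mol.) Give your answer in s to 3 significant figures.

Plated area = 3.68 × 10.3 = 37.90 cm²
Volume = 37.90 × 18.1×10⁻⁴ cm = 0.06860 cm³
m(Au) = 0.06860 × 19.30 = 1.324 g
n(Au) = 1.324 / 196.97 = 0.006722 mol; n(e⁻) = 3 × 0.006722 = 0.02017 mol
Q = 0.02017 × 96485 = 1946 C
t = 1946 / 19.8 = 98.28 s

98.3 s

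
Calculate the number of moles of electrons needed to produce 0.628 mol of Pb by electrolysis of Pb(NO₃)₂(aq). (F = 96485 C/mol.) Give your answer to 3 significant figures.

1.26 mol

Pb²⁺ + 2e⁻ → Pb, so n(e⁻) = 2 × 0.628 = 1.256 mol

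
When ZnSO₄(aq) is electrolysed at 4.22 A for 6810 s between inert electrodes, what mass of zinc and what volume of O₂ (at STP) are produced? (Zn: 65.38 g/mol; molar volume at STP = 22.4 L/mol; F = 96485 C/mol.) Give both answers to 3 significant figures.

9.74 g Zn; 1.67 L O₂

Q = 4.22 × 6810 = 28740 C; n(e⁻) = 28740 / 96485 = 0.2979 mol
Cathode: Zn²⁺ + 2e⁻ → Zn → n(Zn) = 0.2979/2 = 0.1490 mol → 9.74 g
Anode: 2H₂O → O₂ + 4H⁺ + 4e⁻ → n(O₂) = 0.2979/4 = 0.07448 mol → 1.67 L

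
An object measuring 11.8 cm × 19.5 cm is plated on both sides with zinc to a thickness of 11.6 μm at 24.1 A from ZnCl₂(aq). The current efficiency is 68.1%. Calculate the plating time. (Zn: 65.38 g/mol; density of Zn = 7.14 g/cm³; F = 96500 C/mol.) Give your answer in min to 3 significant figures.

11.4 min

Plated area = 2 × 11.8 × 19.5 = 460.2 cm²
Volume = 460.2 × 11.6×10⁻⁴ cm = 0.5338 cm³
m(Zn) = 0.5338 × 7.14 = 3.811 g
n(Zn) = 3.811 / 65.38 = 0.05829 mol; n(e⁻) = 2 × 0.05829 = 0.1166 mol
Q = 0.1166 × 96500 / 0.681 = 16520 C
t = 16520 / 24.1 = 685.5 s = 11.4 min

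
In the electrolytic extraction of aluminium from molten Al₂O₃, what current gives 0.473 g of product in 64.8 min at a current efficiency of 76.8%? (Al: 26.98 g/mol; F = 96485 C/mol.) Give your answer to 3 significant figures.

n(Al) = 0.473 / 26.98 = 0.01753 mol
Al³⁺ + 3e⁻ → Al, so n(e⁻) = 3 × 0.01753 = 0.05259 mol
Q = 0.05259 × 96485 / 0.768 = 6607 C
I = Q / t = 6607 / 3888 s = 1.70 A

1.70 A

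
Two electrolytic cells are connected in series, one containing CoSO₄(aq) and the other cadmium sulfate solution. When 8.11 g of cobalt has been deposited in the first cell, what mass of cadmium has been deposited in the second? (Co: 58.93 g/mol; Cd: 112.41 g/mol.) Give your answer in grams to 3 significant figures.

n(Co) = 8.11 / 58.93 = 0.1376 mol
Co²⁺ + 2e⁻ → Co, so n(e⁻) = 2 × 0.1376 = 0.2752 mol
Since the cells are in series, n(e⁻) in the Cd cell is also 0.2752 mol.
Cd²⁺ + 2e⁻ → Cd, so n(Cd) = 0.2752 / 2 = 0.1376 mol
m(Cd) = 0.1376 × 112.41 = 15.5 g

15.5 g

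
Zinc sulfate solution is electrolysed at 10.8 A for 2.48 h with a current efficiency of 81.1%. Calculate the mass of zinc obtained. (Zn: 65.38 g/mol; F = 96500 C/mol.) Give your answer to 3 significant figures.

26.5 g

Q = 10.8 × 8928 = 96420 C
n(e⁻) = 96420 / 96500 = 0.9992 mol
Zn²⁺ + 2e⁻ → Zn, so theoretical m(Zn) = 0.4996 × 65.38 = 32.66 g
Actual mass = 81.1% × 32.66 = 26.5 g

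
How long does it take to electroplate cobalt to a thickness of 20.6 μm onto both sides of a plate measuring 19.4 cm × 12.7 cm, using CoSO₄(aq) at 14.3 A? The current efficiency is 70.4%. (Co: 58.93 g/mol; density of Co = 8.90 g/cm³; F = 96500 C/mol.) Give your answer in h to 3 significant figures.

0.816 h

Plated area = 2 × 19.4 × 12.7 = 492.8 cm²
Volume = 492.8 × 20.6×10⁻⁴ cm = 1.015 cm³
m(Co) = 1.015 × 8.90 = 9.034 g
n(Co) = 9.034 / 58.93 = 0.1533 mol; n(e⁻) = 2 × 0.1533 = 0.3066 mol
Q = 0.3066 × 96500 / 0.704 = 42030 C
t = 42030 / 14.3 = 2939 s = 0.816 h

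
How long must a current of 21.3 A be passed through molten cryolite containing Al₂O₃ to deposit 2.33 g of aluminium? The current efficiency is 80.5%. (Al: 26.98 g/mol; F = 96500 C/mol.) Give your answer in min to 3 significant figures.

n(Al) = 2.33 / 26.98 = 0.08636 mol
Al³⁺ + 3e⁻ → Al, so n(e⁻) = 3 × 0.08636 = 0.2591 mol
Q = 0.2591 × 96500 / 0.805 = 31060 C
t = Q / I = 31060 / 21.3 = 1458 s = 24.3 min

24.3 min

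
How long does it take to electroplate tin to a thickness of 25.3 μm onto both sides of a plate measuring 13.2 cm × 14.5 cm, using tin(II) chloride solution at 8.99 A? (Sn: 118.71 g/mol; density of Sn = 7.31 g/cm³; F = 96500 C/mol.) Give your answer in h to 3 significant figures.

Plated area = 2 × 13.2 × 14.5 = 382.8 cm²
Volume = 382.8 × 25.3×10⁻⁴ cm = 0.9685 cm³
m(Sn) = 0.9685 × 7.31 = 7.080 g
n(Sn) = 7.080 / 118.71 = 0.05964 mol; n(e⁻) = 2 × 0.05964 = 0.1193 mol
Q = 0.1193 × 96500 = 11510 C
t = 11510 / 8.99 = 1280 s = 0.356 h

0.356 h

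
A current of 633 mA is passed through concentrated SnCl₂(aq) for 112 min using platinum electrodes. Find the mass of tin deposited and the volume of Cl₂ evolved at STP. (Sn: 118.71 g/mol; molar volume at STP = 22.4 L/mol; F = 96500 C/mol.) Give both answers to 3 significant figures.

2.62 g Sn; 0.494 L Cl₂

Q = 0.633 × 6720 = 4254 C; n(e⁻) = 4254 / 96500 = 0.04408 mol
Cathode: Sn²⁺ + 2e⁻ → Sn → n(Sn) = 0.04408/2 = 0.02204 mol → 2.62 g
Anode: 2Cl⁻ → Cl₂ + 2e⁻ → n(Cl₂) = 0.04408/2 = 0.02204 mol → 0.494 L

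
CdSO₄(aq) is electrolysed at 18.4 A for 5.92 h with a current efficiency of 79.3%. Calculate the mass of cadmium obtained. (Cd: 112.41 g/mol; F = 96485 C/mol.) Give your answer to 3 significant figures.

Q = 18.4 × 21312 = 3.921×10^5 C
n(e⁻) = 3.921×10^5 / 96485 = 4.064 mol
Cd²⁺ + 2e⁻ → Cd, so theoretical m(Cd) = 2.032 × 112.41 = 228.4 g
Actual mass = 79.3% × 228.4 = 181 g

181 g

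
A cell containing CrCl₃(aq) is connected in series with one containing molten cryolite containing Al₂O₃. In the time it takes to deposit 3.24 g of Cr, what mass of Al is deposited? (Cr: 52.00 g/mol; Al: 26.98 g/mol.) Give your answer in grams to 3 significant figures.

1.68 g

n(Cr) = 3.24 / 52.00 = 0.06231 mol
Cr³⁺ + 3e⁻ → Cr, so n(e⁻) = 3 × 0.06231 = 0.1869 mol
In series, the same 0.1869 mol of electrons flows through the second cell.
Al³⁺ + 3e⁻ → Al, so n(Al) = 0.1869 / 3 = 0.06230 mol
m(Al) = 0.06230 × 26.98 = 1.68 g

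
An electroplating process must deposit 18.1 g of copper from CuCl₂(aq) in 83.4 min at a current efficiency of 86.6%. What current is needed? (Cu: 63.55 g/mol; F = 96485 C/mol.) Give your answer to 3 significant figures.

12.7 A

n(Cu) = 18.1 / 63.55 = 0.2848 mol
Cu²⁺ + 2e⁻ → Cu, so n(e⁻) = 2 × 0.2848 = 0.5696 mol
Q = 0.5696 × 96485 / 0.866 = 63460 C
I = Q / t = 63460 / 5004 s = 12.7 A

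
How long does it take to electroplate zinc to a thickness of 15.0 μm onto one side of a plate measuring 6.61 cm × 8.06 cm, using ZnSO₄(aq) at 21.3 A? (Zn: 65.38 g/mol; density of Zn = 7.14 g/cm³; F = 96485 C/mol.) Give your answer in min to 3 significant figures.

1.32 min

Plated area = 6.61 × 8.06 = 53.28 cm²
Volume = 53.28 × 15.0×10⁻⁴ cm = 0.07992 cm³
m(Zn) = 0.07992 × 7.14 = 0.5706 g
n(Zn) = 0.5706 / 65.38 = 0.008727 mol; n(e⁻) = 2 × 0.008727 = 0.01745 mol
Q = 0.01745 × 96485 = 1684 C
t = 1684 / 21.3 = 79.06 s = 1.32 min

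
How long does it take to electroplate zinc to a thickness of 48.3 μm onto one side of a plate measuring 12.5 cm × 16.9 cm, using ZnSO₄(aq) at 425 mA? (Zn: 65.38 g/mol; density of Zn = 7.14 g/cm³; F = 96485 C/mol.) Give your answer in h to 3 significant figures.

Plated area = 12.5 × 16.9 = 211.3 cm²
Volume = 211.3 × 48.3×10⁻⁴ cm = 1.021 cm³
m(Zn) = 1.021 × 7.14 = 7.290 g
n(Zn) = 7.290 / 65.38 = 0.1115 mol; n(e⁻) = 2 × 0.1115 = 0.2230 mol
Q = 0.2230 × 96485 = 21520 C
t = 21520 / 0.425 = 50640 s = 14.1 h

14.1 h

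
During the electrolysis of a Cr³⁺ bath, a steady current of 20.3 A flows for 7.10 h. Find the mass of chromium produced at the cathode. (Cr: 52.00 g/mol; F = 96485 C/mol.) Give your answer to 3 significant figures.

Q = It = 20.3 × 25560 = 5.189×10^5 C
n(e⁻) = 5.189×10^5 / 96485 = 5.378 mol
Cr³⁺ + 3e⁻ → Cr, so n(Cr) = 5.378 / 3 = 1.793 mol
m = 1.793 × 52.00 = 93.2 g

93.2 g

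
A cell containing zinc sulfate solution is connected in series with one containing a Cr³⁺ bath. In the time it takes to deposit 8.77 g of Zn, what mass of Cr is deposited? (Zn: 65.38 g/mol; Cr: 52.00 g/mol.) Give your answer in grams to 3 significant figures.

n(Zn) = 8.77 / 65.38 = 0.1341 mol
Zn²⁺ + 2e⁻ → Zn, so n(e⁻) = 2 × 0.1341 = 0.2682 mol
In series, the same 0.2682 mol of electrons flows through the second cell.
Cr³⁺ + 3e⁻ → Cr, so n(Cr) = 0.2682 / 3 = 0.08940 mol
m(Cr) = 0.08940 × 52.00 = 4.65 g

4.65 g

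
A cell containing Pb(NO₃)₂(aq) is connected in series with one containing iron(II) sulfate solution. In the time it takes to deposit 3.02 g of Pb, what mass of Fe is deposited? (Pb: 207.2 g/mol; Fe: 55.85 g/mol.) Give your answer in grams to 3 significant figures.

n(Pb) = 3.02 / 207.2 = 0.01458 mol
Pb²⁺ + 2e⁻ → Pb, so n(e⁻) = 2 × 0.01458 = 0.02916 mol
Since the cells are in series, n(e⁻) in the Fe cell is also 0.02916 mol.
Fe²⁺ + 2e⁻ → Fe, so n(Fe) = 0.02916 / 2 = 0.01458 mol
m(Fe) = 0.01458 × 55.85 = 0.814 g

0.814 g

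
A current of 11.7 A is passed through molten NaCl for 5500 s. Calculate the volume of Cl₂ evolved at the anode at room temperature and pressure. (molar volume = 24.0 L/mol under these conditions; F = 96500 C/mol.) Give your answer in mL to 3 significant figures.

8000 mL

Q = It = 11.7 × 5500 = 64350 C
Moles of electrons = 64350 / 96500 = 0.6668 mol
2Cl⁻ → Cl₂ + 2e⁻, so n(Cl₂) = 0.6668 / 2 = 0.3334 mol
V = 0.3334 × 24.0 = 8.002 L
= 8000 mL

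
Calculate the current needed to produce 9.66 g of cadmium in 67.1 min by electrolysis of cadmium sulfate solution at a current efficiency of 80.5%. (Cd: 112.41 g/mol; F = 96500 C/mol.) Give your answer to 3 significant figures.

5.12 A

n(Cd) = 9.66 / 112.41 = 0.08594 mol
Cd²⁺ + 2e⁻ → Cd, so n(e⁻) = 2 × 0.08594 = 0.1719 mol
Q = 0.1719 × 96500 / 0.805 = 20610 C
I = Q / t = 20610 / 4026 s = 5.12 A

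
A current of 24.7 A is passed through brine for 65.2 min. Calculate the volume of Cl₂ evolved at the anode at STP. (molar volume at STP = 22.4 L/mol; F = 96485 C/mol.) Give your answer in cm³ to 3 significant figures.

11200 cm³

Q = 24.7 A × 3912 s = 96630 C
n(e⁻) = Q/F = 96630/96485 = 1.002 mol
2Cl⁻ → Cl₂ + 2e⁻, so n(Cl₂) = 1.002 / 2 = 0.5010 mol
V = 0.5010 × 22.4 = 11.22 L
= 11200 cm³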